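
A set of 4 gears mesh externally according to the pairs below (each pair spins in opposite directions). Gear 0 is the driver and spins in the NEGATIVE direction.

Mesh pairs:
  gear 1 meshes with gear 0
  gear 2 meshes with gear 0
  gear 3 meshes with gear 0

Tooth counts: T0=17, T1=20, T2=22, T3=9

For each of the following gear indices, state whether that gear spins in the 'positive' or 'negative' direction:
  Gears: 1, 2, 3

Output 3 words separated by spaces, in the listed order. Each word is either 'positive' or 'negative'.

Gear 0 (driver): negative (depth 0)
  gear 1: meshes with gear 0 -> depth 1 -> positive (opposite of gear 0)
  gear 2: meshes with gear 0 -> depth 1 -> positive (opposite of gear 0)
  gear 3: meshes with gear 0 -> depth 1 -> positive (opposite of gear 0)
Queried indices 1, 2, 3 -> positive, positive, positive

Answer: positive positive positive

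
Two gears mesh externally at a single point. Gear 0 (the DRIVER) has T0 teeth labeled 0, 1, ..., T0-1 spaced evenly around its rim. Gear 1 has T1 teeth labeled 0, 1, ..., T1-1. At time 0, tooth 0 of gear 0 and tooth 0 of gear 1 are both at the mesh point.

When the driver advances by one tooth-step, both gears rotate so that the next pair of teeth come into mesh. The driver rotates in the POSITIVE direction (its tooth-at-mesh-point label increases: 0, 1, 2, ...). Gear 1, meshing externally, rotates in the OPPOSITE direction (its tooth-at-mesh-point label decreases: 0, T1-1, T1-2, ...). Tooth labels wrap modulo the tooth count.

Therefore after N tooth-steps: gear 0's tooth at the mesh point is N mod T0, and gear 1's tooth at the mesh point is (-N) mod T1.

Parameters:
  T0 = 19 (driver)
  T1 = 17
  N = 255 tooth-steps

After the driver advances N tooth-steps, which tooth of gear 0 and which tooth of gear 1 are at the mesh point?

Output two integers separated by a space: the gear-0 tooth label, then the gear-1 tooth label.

Gear 0 (driver, T0=19): tooth at mesh = N mod T0
  255 = 13 * 19 + 8, so 255 mod 19 = 8
  gear 0 tooth = 8
Gear 1 (driven, T1=17): tooth at mesh = (-N) mod T1
  255 = 15 * 17 + 0, so 255 mod 17 = 0
  (-255) mod 17 = 0
Mesh after 255 steps: gear-0 tooth 8 meets gear-1 tooth 0

Answer: 8 0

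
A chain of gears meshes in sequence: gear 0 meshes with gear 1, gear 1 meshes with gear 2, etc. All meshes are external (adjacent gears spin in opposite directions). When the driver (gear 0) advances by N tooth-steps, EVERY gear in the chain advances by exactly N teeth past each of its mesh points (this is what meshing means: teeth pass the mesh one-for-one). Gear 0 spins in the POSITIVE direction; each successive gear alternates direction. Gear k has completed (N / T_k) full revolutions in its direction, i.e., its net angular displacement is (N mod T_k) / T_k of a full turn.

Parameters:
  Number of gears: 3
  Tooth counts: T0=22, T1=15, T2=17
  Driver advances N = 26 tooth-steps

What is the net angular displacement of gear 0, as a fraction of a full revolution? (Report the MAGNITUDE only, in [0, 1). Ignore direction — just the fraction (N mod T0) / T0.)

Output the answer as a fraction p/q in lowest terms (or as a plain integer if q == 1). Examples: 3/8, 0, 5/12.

Answer: 2/11

Derivation:
Chain of 3 gears, tooth counts: [22, 15, 17]
  gear 0: T0=22, direction=positive, advance = 26 mod 22 = 4 teeth = 4/22 turn
  gear 1: T1=15, direction=negative, advance = 26 mod 15 = 11 teeth = 11/15 turn
  gear 2: T2=17, direction=positive, advance = 26 mod 17 = 9 teeth = 9/17 turn
Gear 0: 26 mod 22 = 4
Fraction = 4 / 22 = 2/11 (gcd(4,22)=2) = 2/11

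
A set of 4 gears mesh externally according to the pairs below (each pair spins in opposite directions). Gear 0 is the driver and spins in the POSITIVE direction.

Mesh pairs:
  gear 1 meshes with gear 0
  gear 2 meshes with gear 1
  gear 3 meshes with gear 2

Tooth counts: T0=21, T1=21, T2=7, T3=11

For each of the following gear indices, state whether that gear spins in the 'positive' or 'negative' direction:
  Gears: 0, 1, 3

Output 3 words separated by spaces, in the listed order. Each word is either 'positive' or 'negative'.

Answer: positive negative negative

Derivation:
Gear 0 (driver): positive (depth 0)
  gear 1: meshes with gear 0 -> depth 1 -> negative (opposite of gear 0)
  gear 2: meshes with gear 1 -> depth 2 -> positive (opposite of gear 1)
  gear 3: meshes with gear 2 -> depth 3 -> negative (opposite of gear 2)
Queried indices 0, 1, 3 -> positive, negative, negative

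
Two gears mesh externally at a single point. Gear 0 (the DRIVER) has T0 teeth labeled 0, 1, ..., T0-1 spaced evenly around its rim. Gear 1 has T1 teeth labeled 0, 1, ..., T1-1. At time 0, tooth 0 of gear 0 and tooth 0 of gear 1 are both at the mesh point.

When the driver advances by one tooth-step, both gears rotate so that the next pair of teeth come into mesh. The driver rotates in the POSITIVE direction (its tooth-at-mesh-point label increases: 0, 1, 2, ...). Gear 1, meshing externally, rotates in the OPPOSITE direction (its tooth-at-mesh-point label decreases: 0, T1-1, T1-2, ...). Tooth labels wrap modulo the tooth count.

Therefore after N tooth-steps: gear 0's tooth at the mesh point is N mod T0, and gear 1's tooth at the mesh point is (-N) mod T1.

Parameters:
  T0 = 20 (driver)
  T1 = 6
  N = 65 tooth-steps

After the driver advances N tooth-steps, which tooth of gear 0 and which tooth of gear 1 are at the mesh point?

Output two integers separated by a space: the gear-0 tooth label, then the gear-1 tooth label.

Answer: 5 1

Derivation:
Gear 0 (driver, T0=20): tooth at mesh = N mod T0
  65 = 3 * 20 + 5, so 65 mod 20 = 5
  gear 0 tooth = 5
Gear 1 (driven, T1=6): tooth at mesh = (-N) mod T1
  65 = 10 * 6 + 5, so 65 mod 6 = 5
  (-65) mod 6 = (-5) mod 6 = 6 - 5 = 1
Mesh after 65 steps: gear-0 tooth 5 meets gear-1 tooth 1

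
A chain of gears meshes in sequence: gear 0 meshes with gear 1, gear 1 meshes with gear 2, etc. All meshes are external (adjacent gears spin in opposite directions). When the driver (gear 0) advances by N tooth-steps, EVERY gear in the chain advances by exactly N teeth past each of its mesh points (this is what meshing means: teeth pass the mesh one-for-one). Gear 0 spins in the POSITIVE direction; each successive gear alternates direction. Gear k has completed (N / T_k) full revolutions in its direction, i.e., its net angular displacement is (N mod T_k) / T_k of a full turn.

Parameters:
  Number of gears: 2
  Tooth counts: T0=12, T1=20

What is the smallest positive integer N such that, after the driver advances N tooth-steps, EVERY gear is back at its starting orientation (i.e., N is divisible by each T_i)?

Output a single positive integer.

Gear k returns to start when N is a multiple of T_k.
All gears at start simultaneously when N is a common multiple of [12, 20]; the smallest such N is lcm(12, 20).
Start: lcm = T0 = 12
Fold in T1=20: gcd(12, 20) = 4; lcm(12, 20) = 12 * 20 / 4 = 240 / 4 = 60
Full cycle length = 60

Answer: 60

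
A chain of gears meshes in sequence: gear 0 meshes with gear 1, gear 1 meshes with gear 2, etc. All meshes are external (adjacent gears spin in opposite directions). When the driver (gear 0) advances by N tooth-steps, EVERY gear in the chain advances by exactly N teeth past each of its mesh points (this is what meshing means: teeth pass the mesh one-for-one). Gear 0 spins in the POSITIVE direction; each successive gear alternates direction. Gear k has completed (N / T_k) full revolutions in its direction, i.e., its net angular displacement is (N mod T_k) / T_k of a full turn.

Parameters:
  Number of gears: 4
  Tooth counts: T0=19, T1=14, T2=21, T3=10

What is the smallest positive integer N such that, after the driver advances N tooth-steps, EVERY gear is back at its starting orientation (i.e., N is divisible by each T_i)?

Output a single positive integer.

Answer: 3990

Derivation:
Gear k returns to start when N is a multiple of T_k.
All gears at start simultaneously when N is a common multiple of [19, 14, 21, 10]; the smallest such N is lcm(19, 14, 21, 10).
Start: lcm = T0 = 19
Fold in T1=14: gcd(19, 14) = 1; lcm(19, 14) = 19 * 14 / 1 = 266 / 1 = 266
Fold in T2=21: gcd(266, 21) = 7; lcm(266, 21) = 266 * 21 / 7 = 5586 / 7 = 798
Fold in T3=10: gcd(798, 10) = 2; lcm(798, 10) = 798 * 10 / 2 = 7980 / 2 = 3990
Full cycle length = 3990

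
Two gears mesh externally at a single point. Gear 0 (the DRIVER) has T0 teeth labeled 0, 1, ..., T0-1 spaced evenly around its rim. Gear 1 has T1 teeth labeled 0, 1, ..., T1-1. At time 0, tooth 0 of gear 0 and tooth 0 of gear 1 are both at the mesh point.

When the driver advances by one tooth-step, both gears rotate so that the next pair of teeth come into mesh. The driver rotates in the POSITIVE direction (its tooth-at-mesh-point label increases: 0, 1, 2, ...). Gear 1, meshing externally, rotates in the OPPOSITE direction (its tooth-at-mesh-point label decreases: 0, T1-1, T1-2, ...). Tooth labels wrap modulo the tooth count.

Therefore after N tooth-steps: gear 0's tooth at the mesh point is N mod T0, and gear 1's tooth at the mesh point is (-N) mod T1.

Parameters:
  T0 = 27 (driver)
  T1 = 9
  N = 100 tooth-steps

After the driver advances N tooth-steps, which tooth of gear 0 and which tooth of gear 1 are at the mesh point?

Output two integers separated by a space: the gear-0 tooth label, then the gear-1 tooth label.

Gear 0 (driver, T0=27): tooth at mesh = N mod T0
  100 = 3 * 27 + 19, so 100 mod 27 = 19
  gear 0 tooth = 19
Gear 1 (driven, T1=9): tooth at mesh = (-N) mod T1
  100 = 11 * 9 + 1, so 100 mod 9 = 1
  (-100) mod 9 = (-1) mod 9 = 9 - 1 = 8
Mesh after 100 steps: gear-0 tooth 19 meets gear-1 tooth 8

Answer: 19 8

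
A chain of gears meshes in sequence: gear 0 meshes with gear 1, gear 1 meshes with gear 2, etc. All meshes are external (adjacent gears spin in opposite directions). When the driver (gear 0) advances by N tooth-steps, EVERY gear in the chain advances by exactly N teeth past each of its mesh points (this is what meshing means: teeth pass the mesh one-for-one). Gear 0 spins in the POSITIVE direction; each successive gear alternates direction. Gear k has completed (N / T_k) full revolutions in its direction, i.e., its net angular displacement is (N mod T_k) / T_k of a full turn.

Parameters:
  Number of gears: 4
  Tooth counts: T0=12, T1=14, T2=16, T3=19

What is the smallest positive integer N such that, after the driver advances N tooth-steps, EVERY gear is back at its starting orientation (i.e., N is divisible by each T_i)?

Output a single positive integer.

Gear k returns to start when N is a multiple of T_k.
All gears at start simultaneously when N is a common multiple of [12, 14, 16, 19]; the smallest such N is lcm(12, 14, 16, 19).
Start: lcm = T0 = 12
Fold in T1=14: gcd(12, 14) = 2; lcm(12, 14) = 12 * 14 / 2 = 168 / 2 = 84
Fold in T2=16: gcd(84, 16) = 4; lcm(84, 16) = 84 * 16 / 4 = 1344 / 4 = 336
Fold in T3=19: gcd(336, 19) = 1; lcm(336, 19) = 336 * 19 / 1 = 6384 / 1 = 6384
Full cycle length = 6384

Answer: 6384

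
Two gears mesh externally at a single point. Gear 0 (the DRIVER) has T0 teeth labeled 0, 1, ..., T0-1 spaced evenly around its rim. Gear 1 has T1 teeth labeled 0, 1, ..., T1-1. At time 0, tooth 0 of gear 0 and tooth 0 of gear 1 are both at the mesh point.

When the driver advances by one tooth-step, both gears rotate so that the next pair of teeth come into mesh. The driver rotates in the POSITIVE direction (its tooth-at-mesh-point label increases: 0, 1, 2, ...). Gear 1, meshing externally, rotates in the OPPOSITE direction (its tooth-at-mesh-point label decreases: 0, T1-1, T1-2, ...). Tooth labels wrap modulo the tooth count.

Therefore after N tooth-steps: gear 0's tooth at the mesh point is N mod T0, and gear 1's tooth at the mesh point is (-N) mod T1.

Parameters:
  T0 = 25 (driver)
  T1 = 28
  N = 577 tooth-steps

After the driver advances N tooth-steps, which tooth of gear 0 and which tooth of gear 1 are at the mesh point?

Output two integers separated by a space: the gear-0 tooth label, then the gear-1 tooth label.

Gear 0 (driver, T0=25): tooth at mesh = N mod T0
  577 = 23 * 25 + 2, so 577 mod 25 = 2
  gear 0 tooth = 2
Gear 1 (driven, T1=28): tooth at mesh = (-N) mod T1
  577 = 20 * 28 + 17, so 577 mod 28 = 17
  (-577) mod 28 = (-17) mod 28 = 28 - 17 = 11
Mesh after 577 steps: gear-0 tooth 2 meets gear-1 tooth 11

Answer: 2 11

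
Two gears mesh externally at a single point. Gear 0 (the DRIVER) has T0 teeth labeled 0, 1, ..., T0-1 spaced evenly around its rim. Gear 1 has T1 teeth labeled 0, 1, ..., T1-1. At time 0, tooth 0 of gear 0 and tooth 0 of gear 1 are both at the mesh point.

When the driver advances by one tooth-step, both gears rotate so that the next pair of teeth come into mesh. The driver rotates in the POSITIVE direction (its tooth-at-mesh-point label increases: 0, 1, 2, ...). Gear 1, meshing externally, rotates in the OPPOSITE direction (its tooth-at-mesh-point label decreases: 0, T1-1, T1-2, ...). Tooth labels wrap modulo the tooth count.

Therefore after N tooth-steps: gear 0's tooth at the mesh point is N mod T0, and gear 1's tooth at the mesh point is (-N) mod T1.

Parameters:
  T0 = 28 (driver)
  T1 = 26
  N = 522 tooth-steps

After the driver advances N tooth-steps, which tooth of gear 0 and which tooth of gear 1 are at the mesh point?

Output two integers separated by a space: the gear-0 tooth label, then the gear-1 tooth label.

Gear 0 (driver, T0=28): tooth at mesh = N mod T0
  522 = 18 * 28 + 18, so 522 mod 28 = 18
  gear 0 tooth = 18
Gear 1 (driven, T1=26): tooth at mesh = (-N) mod T1
  522 = 20 * 26 + 2, so 522 mod 26 = 2
  (-522) mod 26 = (-2) mod 26 = 26 - 2 = 24
Mesh after 522 steps: gear-0 tooth 18 meets gear-1 tooth 24

Answer: 18 24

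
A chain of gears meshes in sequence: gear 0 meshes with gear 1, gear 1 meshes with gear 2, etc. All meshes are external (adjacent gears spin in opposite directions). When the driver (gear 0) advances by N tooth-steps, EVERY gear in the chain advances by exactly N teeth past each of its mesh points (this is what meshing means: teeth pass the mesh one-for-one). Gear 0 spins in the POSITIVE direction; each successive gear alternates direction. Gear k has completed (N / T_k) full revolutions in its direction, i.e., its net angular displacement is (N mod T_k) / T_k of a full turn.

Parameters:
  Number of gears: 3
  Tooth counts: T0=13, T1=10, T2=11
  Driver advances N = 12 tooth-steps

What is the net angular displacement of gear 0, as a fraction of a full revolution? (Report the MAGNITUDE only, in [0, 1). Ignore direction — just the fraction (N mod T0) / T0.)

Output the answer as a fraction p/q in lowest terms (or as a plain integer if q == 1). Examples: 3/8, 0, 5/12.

Answer: 12/13

Derivation:
Chain of 3 gears, tooth counts: [13, 10, 11]
  gear 0: T0=13, direction=positive, advance = 12 mod 13 = 12 teeth = 12/13 turn
  gear 1: T1=10, direction=negative, advance = 12 mod 10 = 2 teeth = 2/10 turn
  gear 2: T2=11, direction=positive, advance = 12 mod 11 = 1 teeth = 1/11 turn
Gear 0: 12 mod 13 = 12
Fraction = 12 / 13 = 12/13 (gcd(12,13)=1) = 12/13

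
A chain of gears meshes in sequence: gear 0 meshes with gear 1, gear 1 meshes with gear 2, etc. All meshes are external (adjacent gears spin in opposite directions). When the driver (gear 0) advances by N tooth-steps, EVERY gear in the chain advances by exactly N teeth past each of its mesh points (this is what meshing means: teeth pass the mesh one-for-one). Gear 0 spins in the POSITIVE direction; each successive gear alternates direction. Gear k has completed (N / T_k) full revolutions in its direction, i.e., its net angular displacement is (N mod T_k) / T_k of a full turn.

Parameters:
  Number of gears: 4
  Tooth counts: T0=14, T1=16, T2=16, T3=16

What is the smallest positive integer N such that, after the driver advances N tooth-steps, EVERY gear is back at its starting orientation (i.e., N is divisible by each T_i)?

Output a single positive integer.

Answer: 112

Derivation:
Gear k returns to start when N is a multiple of T_k.
All gears at start simultaneously when N is a common multiple of [14, 16, 16, 16]; the smallest such N is lcm(14, 16, 16, 16).
Start: lcm = T0 = 14
Fold in T1=16: gcd(14, 16) = 2; lcm(14, 16) = 14 * 16 / 2 = 224 / 2 = 112
Fold in T2=16: gcd(112, 16) = 16; lcm(112, 16) = 112 * 16 / 16 = 1792 / 16 = 112
Fold in T3=16: gcd(112, 16) = 16; lcm(112, 16) = 112 * 16 / 16 = 1792 / 16 = 112
Full cycle length = 112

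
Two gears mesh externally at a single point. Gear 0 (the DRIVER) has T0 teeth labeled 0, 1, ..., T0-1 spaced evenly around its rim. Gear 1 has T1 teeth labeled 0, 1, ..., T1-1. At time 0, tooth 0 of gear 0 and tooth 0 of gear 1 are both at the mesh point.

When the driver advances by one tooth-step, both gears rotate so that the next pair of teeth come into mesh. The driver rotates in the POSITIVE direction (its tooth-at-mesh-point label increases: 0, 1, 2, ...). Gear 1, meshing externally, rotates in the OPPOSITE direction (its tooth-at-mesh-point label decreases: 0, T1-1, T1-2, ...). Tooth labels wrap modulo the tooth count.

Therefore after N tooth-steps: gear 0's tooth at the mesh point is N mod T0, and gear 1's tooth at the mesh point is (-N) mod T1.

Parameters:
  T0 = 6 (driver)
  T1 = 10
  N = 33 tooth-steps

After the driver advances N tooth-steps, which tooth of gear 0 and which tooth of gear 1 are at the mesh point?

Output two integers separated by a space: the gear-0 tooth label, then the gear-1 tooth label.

Answer: 3 7

Derivation:
Gear 0 (driver, T0=6): tooth at mesh = N mod T0
  33 = 5 * 6 + 3, so 33 mod 6 = 3
  gear 0 tooth = 3
Gear 1 (driven, T1=10): tooth at mesh = (-N) mod T1
  33 = 3 * 10 + 3, so 33 mod 10 = 3
  (-33) mod 10 = (-3) mod 10 = 10 - 3 = 7
Mesh after 33 steps: gear-0 tooth 3 meets gear-1 tooth 7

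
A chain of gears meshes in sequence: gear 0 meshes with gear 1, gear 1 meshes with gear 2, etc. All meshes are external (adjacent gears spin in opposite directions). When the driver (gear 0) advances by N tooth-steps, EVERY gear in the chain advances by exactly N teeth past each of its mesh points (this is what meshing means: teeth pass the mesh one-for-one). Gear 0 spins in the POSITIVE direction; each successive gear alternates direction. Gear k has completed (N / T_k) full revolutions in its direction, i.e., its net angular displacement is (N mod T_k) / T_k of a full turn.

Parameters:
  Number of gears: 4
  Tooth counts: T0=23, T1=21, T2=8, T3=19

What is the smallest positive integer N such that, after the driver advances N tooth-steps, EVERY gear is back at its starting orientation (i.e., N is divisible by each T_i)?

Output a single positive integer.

Answer: 73416

Derivation:
Gear k returns to start when N is a multiple of T_k.
All gears at start simultaneously when N is a common multiple of [23, 21, 8, 19]; the smallest such N is lcm(23, 21, 8, 19).
Start: lcm = T0 = 23
Fold in T1=21: gcd(23, 21) = 1; lcm(23, 21) = 23 * 21 / 1 = 483 / 1 = 483
Fold in T2=8: gcd(483, 8) = 1; lcm(483, 8) = 483 * 8 / 1 = 3864 / 1 = 3864
Fold in T3=19: gcd(3864, 19) = 1; lcm(3864, 19) = 3864 * 19 / 1 = 73416 / 1 = 73416
Full cycle length = 73416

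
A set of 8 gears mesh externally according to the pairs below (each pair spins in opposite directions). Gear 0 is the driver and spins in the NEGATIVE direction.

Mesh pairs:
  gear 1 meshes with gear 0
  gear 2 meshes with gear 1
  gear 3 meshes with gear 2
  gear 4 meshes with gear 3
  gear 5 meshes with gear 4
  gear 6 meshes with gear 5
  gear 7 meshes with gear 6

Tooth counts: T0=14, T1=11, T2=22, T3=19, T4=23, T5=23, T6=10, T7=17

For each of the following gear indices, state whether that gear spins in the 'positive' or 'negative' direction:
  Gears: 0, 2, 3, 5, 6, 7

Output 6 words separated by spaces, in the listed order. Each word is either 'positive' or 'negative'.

Gear 0 (driver): negative (depth 0)
  gear 1: meshes with gear 0 -> depth 1 -> positive (opposite of gear 0)
  gear 2: meshes with gear 1 -> depth 2 -> negative (opposite of gear 1)
  gear 3: meshes with gear 2 -> depth 3 -> positive (opposite of gear 2)
  gear 4: meshes with gear 3 -> depth 4 -> negative (opposite of gear 3)
  gear 5: meshes with gear 4 -> depth 5 -> positive (opposite of gear 4)
  gear 6: meshes with gear 5 -> depth 6 -> negative (opposite of gear 5)
  gear 7: meshes with gear 6 -> depth 7 -> positive (opposite of gear 6)
Queried indices 0, 2, 3, 5, 6, 7 -> negative, negative, positive, positive, negative, positive

Answer: negative negative positive positive negative positive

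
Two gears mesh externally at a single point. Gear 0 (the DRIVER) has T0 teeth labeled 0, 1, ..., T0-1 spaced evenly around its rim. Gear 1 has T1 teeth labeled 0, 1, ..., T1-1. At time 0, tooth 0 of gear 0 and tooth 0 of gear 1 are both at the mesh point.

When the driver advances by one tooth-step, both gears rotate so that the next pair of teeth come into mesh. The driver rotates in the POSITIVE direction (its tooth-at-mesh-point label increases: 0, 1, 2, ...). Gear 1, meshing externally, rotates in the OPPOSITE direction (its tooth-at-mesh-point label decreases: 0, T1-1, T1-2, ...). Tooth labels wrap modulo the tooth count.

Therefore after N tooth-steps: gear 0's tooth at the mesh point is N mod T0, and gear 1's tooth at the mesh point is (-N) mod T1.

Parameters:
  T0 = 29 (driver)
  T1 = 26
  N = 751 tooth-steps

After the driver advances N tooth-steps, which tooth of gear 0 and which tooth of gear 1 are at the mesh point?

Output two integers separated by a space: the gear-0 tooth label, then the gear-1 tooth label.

Gear 0 (driver, T0=29): tooth at mesh = N mod T0
  751 = 25 * 29 + 26, so 751 mod 29 = 26
  gear 0 tooth = 26
Gear 1 (driven, T1=26): tooth at mesh = (-N) mod T1
  751 = 28 * 26 + 23, so 751 mod 26 = 23
  (-751) mod 26 = (-23) mod 26 = 26 - 23 = 3
Mesh after 751 steps: gear-0 tooth 26 meets gear-1 tooth 3

Answer: 26 3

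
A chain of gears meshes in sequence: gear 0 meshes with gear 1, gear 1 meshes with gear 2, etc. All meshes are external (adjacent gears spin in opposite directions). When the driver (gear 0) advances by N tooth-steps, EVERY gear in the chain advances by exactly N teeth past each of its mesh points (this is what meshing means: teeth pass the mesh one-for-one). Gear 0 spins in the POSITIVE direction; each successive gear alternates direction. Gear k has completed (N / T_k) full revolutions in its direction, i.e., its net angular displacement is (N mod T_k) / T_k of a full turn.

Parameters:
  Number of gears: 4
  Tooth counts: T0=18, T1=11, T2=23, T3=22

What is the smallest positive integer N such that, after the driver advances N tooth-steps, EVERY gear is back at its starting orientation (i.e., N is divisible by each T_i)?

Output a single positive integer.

Gear k returns to start when N is a multiple of T_k.
All gears at start simultaneously when N is a common multiple of [18, 11, 23, 22]; the smallest such N is lcm(18, 11, 23, 22).
Start: lcm = T0 = 18
Fold in T1=11: gcd(18, 11) = 1; lcm(18, 11) = 18 * 11 / 1 = 198 / 1 = 198
Fold in T2=23: gcd(198, 23) = 1; lcm(198, 23) = 198 * 23 / 1 = 4554 / 1 = 4554
Fold in T3=22: gcd(4554, 22) = 22; lcm(4554, 22) = 4554 * 22 / 22 = 100188 / 22 = 4554
Full cycle length = 4554

Answer: 4554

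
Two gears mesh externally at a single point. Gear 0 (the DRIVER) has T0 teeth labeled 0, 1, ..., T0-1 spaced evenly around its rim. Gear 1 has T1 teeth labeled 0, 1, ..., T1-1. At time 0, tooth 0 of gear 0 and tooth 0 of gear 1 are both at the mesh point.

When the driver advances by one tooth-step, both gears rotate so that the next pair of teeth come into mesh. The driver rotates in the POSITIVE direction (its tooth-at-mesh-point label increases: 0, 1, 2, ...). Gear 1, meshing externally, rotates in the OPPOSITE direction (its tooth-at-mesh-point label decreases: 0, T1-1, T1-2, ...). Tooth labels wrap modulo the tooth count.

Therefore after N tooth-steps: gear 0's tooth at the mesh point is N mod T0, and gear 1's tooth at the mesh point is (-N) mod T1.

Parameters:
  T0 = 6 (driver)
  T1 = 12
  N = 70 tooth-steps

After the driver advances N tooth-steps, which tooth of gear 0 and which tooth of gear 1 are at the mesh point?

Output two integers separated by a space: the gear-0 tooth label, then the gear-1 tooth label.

Gear 0 (driver, T0=6): tooth at mesh = N mod T0
  70 = 11 * 6 + 4, so 70 mod 6 = 4
  gear 0 tooth = 4
Gear 1 (driven, T1=12): tooth at mesh = (-N) mod T1
  70 = 5 * 12 + 10, so 70 mod 12 = 10
  (-70) mod 12 = (-10) mod 12 = 12 - 10 = 2
Mesh after 70 steps: gear-0 tooth 4 meets gear-1 tooth 2

Answer: 4 2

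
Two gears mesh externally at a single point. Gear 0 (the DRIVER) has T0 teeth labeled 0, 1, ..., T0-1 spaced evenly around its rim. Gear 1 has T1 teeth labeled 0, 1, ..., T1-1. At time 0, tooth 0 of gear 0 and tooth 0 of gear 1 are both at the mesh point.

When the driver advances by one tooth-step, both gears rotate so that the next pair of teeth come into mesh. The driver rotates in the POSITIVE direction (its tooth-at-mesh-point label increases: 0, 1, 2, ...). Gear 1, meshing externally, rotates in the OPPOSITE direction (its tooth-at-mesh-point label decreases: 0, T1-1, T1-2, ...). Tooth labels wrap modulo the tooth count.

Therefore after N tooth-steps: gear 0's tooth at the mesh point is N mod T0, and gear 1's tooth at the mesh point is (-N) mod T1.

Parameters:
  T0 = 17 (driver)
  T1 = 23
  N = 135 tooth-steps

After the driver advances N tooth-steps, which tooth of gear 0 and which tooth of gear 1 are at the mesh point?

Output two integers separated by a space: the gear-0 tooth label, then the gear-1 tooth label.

Answer: 16 3

Derivation:
Gear 0 (driver, T0=17): tooth at mesh = N mod T0
  135 = 7 * 17 + 16, so 135 mod 17 = 16
  gear 0 tooth = 16
Gear 1 (driven, T1=23): tooth at mesh = (-N) mod T1
  135 = 5 * 23 + 20, so 135 mod 23 = 20
  (-135) mod 23 = (-20) mod 23 = 23 - 20 = 3
Mesh after 135 steps: gear-0 tooth 16 meets gear-1 tooth 3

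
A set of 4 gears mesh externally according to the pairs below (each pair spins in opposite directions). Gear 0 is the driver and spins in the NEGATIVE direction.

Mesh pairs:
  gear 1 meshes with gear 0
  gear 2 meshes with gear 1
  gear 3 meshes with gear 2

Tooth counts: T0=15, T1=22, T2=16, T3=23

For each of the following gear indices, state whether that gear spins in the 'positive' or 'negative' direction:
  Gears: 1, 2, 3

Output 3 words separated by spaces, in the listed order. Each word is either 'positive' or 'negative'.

Gear 0 (driver): negative (depth 0)
  gear 1: meshes with gear 0 -> depth 1 -> positive (opposite of gear 0)
  gear 2: meshes with gear 1 -> depth 2 -> negative (opposite of gear 1)
  gear 3: meshes with gear 2 -> depth 3 -> positive (opposite of gear 2)
Queried indices 1, 2, 3 -> positive, negative, positive

Answer: positive negative positive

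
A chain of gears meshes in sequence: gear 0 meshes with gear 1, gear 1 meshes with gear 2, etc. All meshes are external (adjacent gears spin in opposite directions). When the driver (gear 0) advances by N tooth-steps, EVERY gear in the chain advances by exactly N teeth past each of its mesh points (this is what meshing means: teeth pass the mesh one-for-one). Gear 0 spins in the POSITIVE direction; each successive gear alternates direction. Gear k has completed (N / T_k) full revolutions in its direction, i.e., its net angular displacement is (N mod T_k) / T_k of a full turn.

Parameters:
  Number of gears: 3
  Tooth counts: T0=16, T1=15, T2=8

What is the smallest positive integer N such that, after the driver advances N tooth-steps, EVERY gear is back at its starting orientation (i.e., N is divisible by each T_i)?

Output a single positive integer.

Answer: 240

Derivation:
Gear k returns to start when N is a multiple of T_k.
All gears at start simultaneously when N is a common multiple of [16, 15, 8]; the smallest such N is lcm(16, 15, 8).
Start: lcm = T0 = 16
Fold in T1=15: gcd(16, 15) = 1; lcm(16, 15) = 16 * 15 / 1 = 240 / 1 = 240
Fold in T2=8: gcd(240, 8) = 8; lcm(240, 8) = 240 * 8 / 8 = 1920 / 8 = 240
Full cycle length = 240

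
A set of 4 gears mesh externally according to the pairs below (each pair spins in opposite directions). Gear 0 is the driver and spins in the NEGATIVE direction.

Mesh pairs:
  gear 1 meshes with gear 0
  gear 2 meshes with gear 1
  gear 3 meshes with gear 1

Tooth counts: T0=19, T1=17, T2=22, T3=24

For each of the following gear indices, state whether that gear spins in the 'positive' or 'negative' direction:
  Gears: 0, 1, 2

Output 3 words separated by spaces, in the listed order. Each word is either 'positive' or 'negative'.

Answer: negative positive negative

Derivation:
Gear 0 (driver): negative (depth 0)
  gear 1: meshes with gear 0 -> depth 1 -> positive (opposite of gear 0)
  gear 2: meshes with gear 1 -> depth 2 -> negative (opposite of gear 1)
  gear 3: meshes with gear 1 -> depth 2 -> negative (opposite of gear 1)
Queried indices 0, 1, 2 -> negative, positive, negative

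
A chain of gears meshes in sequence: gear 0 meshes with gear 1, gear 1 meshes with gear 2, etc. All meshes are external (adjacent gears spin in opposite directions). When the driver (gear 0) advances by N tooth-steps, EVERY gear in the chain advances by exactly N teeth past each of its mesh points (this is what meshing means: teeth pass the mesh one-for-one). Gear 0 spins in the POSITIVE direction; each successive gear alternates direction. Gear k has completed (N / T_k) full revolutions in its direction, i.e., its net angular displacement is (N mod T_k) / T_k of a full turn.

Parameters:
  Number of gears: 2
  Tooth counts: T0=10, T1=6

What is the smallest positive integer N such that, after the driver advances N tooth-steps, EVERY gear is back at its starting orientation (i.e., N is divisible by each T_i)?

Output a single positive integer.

Answer: 30

Derivation:
Gear k returns to start when N is a multiple of T_k.
All gears at start simultaneously when N is a common multiple of [10, 6]; the smallest such N is lcm(10, 6).
Start: lcm = T0 = 10
Fold in T1=6: gcd(10, 6) = 2; lcm(10, 6) = 10 * 6 / 2 = 60 / 2 = 30
Full cycle length = 30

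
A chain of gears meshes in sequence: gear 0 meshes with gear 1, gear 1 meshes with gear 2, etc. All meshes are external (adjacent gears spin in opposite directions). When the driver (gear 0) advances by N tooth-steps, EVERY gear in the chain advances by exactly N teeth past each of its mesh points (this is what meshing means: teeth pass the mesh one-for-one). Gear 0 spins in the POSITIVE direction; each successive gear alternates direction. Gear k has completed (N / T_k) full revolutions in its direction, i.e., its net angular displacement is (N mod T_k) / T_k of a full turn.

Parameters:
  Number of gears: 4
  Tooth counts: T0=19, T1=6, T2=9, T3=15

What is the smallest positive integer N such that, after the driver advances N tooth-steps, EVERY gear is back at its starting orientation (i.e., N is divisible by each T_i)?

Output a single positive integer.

Gear k returns to start when N is a multiple of T_k.
All gears at start simultaneously when N is a common multiple of [19, 6, 9, 15]; the smallest such N is lcm(19, 6, 9, 15).
Start: lcm = T0 = 19
Fold in T1=6: gcd(19, 6) = 1; lcm(19, 6) = 19 * 6 / 1 = 114 / 1 = 114
Fold in T2=9: gcd(114, 9) = 3; lcm(114, 9) = 114 * 9 / 3 = 1026 / 3 = 342
Fold in T3=15: gcd(342, 15) = 3; lcm(342, 15) = 342 * 15 / 3 = 5130 / 3 = 1710
Full cycle length = 1710

Answer: 1710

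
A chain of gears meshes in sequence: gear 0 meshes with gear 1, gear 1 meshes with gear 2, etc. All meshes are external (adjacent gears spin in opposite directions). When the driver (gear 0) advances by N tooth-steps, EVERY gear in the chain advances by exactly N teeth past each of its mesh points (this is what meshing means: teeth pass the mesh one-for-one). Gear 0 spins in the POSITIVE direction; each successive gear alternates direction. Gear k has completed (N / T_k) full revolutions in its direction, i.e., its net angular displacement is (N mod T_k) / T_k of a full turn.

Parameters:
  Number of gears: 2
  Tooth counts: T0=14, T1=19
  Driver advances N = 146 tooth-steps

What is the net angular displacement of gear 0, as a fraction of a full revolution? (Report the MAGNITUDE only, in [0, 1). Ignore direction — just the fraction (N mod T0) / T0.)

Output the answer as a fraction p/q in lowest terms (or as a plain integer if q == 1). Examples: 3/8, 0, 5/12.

Chain of 2 gears, tooth counts: [14, 19]
  gear 0: T0=14, direction=positive, advance = 146 mod 14 = 6 teeth = 6/14 turn
  gear 1: T1=19, direction=negative, advance = 146 mod 19 = 13 teeth = 13/19 turn
Gear 0: 146 mod 14 = 6
Fraction = 6 / 14 = 3/7 (gcd(6,14)=2) = 3/7

Answer: 3/7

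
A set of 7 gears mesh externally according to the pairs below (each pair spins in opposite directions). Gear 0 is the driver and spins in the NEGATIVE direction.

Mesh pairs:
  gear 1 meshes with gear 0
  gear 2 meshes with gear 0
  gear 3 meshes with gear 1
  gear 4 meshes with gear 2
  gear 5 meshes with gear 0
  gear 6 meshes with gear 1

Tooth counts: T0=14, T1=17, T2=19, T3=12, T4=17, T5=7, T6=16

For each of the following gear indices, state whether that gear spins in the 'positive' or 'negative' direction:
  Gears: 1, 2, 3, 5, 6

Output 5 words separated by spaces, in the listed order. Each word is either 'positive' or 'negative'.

Answer: positive positive negative positive negative

Derivation:
Gear 0 (driver): negative (depth 0)
  gear 1: meshes with gear 0 -> depth 1 -> positive (opposite of gear 0)
  gear 2: meshes with gear 0 -> depth 1 -> positive (opposite of gear 0)
  gear 3: meshes with gear 1 -> depth 2 -> negative (opposite of gear 1)
  gear 4: meshes with gear 2 -> depth 2 -> negative (opposite of gear 2)
  gear 5: meshes with gear 0 -> depth 1 -> positive (opposite of gear 0)
  gear 6: meshes with gear 1 -> depth 2 -> negative (opposite of gear 1)
Queried indices 1, 2, 3, 5, 6 -> positive, positive, negative, positive, negative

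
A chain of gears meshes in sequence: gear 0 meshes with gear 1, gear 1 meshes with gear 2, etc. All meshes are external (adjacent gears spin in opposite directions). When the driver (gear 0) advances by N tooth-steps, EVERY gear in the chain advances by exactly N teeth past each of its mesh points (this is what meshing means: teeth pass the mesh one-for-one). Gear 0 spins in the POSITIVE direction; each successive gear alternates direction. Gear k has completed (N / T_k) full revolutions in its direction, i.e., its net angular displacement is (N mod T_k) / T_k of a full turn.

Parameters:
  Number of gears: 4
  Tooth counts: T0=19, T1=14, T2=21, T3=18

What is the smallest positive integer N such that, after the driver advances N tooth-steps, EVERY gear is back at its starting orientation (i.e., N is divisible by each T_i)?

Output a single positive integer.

Answer: 2394

Derivation:
Gear k returns to start when N is a multiple of T_k.
All gears at start simultaneously when N is a common multiple of [19, 14, 21, 18]; the smallest such N is lcm(19, 14, 21, 18).
Start: lcm = T0 = 19
Fold in T1=14: gcd(19, 14) = 1; lcm(19, 14) = 19 * 14 / 1 = 266 / 1 = 266
Fold in T2=21: gcd(266, 21) = 7; lcm(266, 21) = 266 * 21 / 7 = 5586 / 7 = 798
Fold in T3=18: gcd(798, 18) = 6; lcm(798, 18) = 798 * 18 / 6 = 14364 / 6 = 2394
Full cycle length = 2394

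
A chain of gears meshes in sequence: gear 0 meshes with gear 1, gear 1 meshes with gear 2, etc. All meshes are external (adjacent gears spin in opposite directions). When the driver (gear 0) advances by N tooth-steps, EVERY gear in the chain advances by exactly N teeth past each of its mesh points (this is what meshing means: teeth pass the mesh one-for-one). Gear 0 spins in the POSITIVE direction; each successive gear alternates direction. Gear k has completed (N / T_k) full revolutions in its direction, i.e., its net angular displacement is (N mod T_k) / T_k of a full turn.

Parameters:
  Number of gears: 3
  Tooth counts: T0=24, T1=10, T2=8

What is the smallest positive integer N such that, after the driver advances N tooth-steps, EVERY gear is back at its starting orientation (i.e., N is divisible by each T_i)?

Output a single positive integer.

Answer: 120

Derivation:
Gear k returns to start when N is a multiple of T_k.
All gears at start simultaneously when N is a common multiple of [24, 10, 8]; the smallest such N is lcm(24, 10, 8).
Start: lcm = T0 = 24
Fold in T1=10: gcd(24, 10) = 2; lcm(24, 10) = 24 * 10 / 2 = 240 / 2 = 120
Fold in T2=8: gcd(120, 8) = 8; lcm(120, 8) = 120 * 8 / 8 = 960 / 8 = 120
Full cycle length = 120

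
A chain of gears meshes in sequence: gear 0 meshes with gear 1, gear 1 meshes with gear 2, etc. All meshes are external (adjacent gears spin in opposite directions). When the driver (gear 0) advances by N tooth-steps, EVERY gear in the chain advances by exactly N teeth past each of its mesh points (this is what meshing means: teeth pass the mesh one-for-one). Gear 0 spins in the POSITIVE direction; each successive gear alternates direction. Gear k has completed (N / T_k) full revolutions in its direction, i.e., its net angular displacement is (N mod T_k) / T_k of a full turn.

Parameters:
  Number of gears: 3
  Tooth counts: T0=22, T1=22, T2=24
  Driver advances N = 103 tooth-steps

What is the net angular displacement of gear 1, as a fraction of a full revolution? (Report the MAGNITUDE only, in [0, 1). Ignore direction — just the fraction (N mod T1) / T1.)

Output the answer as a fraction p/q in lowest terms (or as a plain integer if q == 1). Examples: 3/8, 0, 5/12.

Chain of 3 gears, tooth counts: [22, 22, 24]
  gear 0: T0=22, direction=positive, advance = 103 mod 22 = 15 teeth = 15/22 turn
  gear 1: T1=22, direction=negative, advance = 103 mod 22 = 15 teeth = 15/22 turn
  gear 2: T2=24, direction=positive, advance = 103 mod 24 = 7 teeth = 7/24 turn
Gear 1: 103 mod 22 = 15
Fraction = 15 / 22 = 15/22 (gcd(15,22)=1) = 15/22

Answer: 15/22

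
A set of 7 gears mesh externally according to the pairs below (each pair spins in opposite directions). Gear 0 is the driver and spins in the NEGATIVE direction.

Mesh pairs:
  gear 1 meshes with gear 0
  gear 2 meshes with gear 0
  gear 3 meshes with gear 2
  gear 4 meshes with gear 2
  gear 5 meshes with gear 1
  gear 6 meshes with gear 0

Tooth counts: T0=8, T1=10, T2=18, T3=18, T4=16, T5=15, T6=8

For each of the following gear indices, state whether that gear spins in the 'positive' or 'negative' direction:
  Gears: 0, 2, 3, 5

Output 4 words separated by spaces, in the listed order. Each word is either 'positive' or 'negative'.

Answer: negative positive negative negative

Derivation:
Gear 0 (driver): negative (depth 0)
  gear 1: meshes with gear 0 -> depth 1 -> positive (opposite of gear 0)
  gear 2: meshes with gear 0 -> depth 1 -> positive (opposite of gear 0)
  gear 3: meshes with gear 2 -> depth 2 -> negative (opposite of gear 2)
  gear 4: meshes with gear 2 -> depth 2 -> negative (opposite of gear 2)
  gear 5: meshes with gear 1 -> depth 2 -> negative (opposite of gear 1)
  gear 6: meshes with gear 0 -> depth 1 -> positive (opposite of gear 0)
Queried indices 0, 2, 3, 5 -> negative, positive, negative, negative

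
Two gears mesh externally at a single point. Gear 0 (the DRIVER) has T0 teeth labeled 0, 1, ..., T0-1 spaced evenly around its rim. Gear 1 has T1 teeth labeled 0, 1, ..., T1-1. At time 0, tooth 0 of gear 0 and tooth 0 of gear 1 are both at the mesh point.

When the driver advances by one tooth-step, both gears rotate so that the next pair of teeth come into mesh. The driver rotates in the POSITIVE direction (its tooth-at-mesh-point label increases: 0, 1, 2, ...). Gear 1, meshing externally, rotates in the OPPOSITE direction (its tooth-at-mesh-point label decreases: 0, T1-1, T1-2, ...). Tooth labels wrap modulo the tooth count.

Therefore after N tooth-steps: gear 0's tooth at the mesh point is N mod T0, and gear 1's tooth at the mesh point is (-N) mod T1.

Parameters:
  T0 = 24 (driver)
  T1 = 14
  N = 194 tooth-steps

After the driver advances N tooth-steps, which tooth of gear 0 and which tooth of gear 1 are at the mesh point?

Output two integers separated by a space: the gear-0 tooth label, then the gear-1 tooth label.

Answer: 2 2

Derivation:
Gear 0 (driver, T0=24): tooth at mesh = N mod T0
  194 = 8 * 24 + 2, so 194 mod 24 = 2
  gear 0 tooth = 2
Gear 1 (driven, T1=14): tooth at mesh = (-N) mod T1
  194 = 13 * 14 + 12, so 194 mod 14 = 12
  (-194) mod 14 = (-12) mod 14 = 14 - 12 = 2
Mesh after 194 steps: gear-0 tooth 2 meets gear-1 tooth 2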